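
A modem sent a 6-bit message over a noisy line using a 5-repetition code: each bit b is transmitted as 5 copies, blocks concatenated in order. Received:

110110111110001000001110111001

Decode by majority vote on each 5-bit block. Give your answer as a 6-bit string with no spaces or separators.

Block 1 (11011): 4 ones → 1
Block 2 (01111): 4 ones → 1
Block 3 (10001): 2 ones → 0
Block 4 (00000): 0 ones → 0
Block 5 (11101): 4 ones → 1
Block 6 (11001): 3 ones → 1

110011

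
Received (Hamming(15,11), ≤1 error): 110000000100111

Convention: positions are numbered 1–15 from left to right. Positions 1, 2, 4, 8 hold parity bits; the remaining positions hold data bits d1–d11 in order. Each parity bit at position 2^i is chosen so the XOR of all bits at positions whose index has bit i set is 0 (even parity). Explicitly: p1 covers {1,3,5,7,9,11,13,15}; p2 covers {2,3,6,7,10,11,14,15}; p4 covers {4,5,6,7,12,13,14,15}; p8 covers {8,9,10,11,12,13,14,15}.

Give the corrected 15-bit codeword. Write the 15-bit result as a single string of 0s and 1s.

s1 (pos 1,3,5,7,9,11,13,15): 1⊕0⊕0⊕0⊕0⊕0⊕1⊕1 = 1
s2 (pos 2,3,6,7,10,11,14,15): 1⊕0⊕0⊕0⊕1⊕0⊕1⊕1 = 0
s4 (pos 4,5,6,7,12,13,14,15): 0⊕0⊕0⊕0⊕0⊕1⊕1⊕1 = 1
s8 (pos 8,9,10,11,12,13,14,15): 0⊕0⊕1⊕0⊕0⊕1⊕1⊕1 = 0
Syndrome s8…s1 = 0101 → error at position 5.
Flip position 5: 110000000100111 → 110010000100111

110010000100111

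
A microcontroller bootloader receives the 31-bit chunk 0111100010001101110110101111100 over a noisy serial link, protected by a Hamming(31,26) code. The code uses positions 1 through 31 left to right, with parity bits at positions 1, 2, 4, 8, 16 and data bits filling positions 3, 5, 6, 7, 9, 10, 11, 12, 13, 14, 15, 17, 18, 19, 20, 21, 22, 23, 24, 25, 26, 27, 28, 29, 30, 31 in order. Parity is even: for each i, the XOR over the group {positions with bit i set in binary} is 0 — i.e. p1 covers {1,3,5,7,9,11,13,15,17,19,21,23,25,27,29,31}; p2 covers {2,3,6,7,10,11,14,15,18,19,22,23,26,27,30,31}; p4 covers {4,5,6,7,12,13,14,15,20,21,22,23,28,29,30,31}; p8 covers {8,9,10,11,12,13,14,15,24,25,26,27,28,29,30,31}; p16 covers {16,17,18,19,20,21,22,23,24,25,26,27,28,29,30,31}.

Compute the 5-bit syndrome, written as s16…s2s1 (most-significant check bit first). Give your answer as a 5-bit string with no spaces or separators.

s1 (pos 1,3,5,7,9,11,13,15,17,19,21,23,25,27,29,31): 0⊕1⊕1⊕0⊕1⊕0⊕1⊕0⊕1⊕0⊕1⊕1⊕1⊕1⊕1⊕0 = 0
s2 (pos 2,3,6,7,10,11,14,15,18,19,22,23,26,27,30,31): 1⊕1⊕0⊕0⊕0⊕0⊕1⊕0⊕1⊕0⊕0⊕1⊕1⊕1⊕0⊕0 = 1
s4 (pos 4,5,6,7,12,13,14,15,20,21,22,23,28,29,30,31): 1⊕1⊕0⊕0⊕0⊕1⊕1⊕0⊕1⊕1⊕0⊕1⊕1⊕1⊕0⊕0 = 1
s8 (pos 8,9,10,11,12,13,14,15,24,25,26,27,28,29,30,31): 0⊕1⊕0⊕0⊕0⊕1⊕1⊕0⊕0⊕1⊕1⊕1⊕1⊕1⊕0⊕0 = 0
s16 (pos 16,17,18,19,20,21,22,23,24,25,26,27,28,29,30,31): 1⊕1⊕1⊕0⊕1⊕1⊕0⊕1⊕0⊕1⊕1⊕1⊕1⊕1⊕0⊕0 = 1
Syndrome s16…s1 = 10110 → error at position 22.

10110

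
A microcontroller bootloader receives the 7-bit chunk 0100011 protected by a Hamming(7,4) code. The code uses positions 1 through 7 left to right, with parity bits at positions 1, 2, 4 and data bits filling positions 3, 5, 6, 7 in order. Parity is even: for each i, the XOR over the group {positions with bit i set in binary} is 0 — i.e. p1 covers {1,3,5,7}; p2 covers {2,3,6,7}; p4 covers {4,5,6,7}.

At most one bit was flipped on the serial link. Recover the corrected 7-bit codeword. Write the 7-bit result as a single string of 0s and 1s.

s1 (pos 1,3,5,7): 0⊕0⊕0⊕1 = 1
s2 (pos 2,3,6,7): 1⊕0⊕1⊕1 = 1
s4 (pos 4,5,6,7): 0⊕0⊕1⊕1 = 0
Syndrome s4…s1 = 011 → error at position 3.
Flip position 3: 0100011 → 0110011

0110011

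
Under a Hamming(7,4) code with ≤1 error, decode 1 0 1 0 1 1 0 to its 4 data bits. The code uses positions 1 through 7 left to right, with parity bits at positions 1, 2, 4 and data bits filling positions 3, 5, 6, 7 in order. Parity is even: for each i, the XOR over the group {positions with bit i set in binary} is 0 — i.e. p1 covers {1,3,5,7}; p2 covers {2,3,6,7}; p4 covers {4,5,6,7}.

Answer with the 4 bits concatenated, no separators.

1110

s1 (pos 1,3,5,7): 1⊕1⊕1⊕0 = 1
s2 (pos 2,3,6,7): 0⊕1⊕1⊕0 = 0
s4 (pos 4,5,6,7): 0⊕1⊕1⊕0 = 0
Syndrome s4…s1 = 001 → error at position 1.
Flip position 1: 1010110 → 0010110
Read data bits from positions 3,5,6,7: 1110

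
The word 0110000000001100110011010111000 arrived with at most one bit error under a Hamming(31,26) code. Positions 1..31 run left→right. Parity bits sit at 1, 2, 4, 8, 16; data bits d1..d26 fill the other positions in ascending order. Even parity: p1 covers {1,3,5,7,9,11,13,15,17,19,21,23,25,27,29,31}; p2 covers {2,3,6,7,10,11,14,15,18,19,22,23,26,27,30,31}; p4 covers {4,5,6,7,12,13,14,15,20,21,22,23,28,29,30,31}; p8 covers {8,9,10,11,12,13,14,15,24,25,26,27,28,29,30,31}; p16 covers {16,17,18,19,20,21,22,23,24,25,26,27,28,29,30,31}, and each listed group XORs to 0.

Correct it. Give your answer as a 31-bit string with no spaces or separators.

0110001000001100110011010111000

s1 (pos 1,3,5,7,9,11,13,15,17,19,21,23,25,27,29,31): 0⊕1⊕0⊕0⊕0⊕0⊕1⊕0⊕1⊕0⊕1⊕0⊕0⊕1⊕0⊕0 = 1
s2 (pos 2,3,6,7,10,11,14,15,18,19,22,23,26,27,30,31): 1⊕1⊕0⊕0⊕0⊕0⊕1⊕0⊕1⊕0⊕1⊕0⊕1⊕1⊕0⊕0 = 1
s4 (pos 4,5,6,7,12,13,14,15,20,21,22,23,28,29,30,31): 0⊕0⊕0⊕0⊕0⊕1⊕1⊕0⊕0⊕1⊕1⊕0⊕1⊕0⊕0⊕0 = 1
s8 (pos 8,9,10,11,12,13,14,15,24,25,26,27,28,29,30,31): 0⊕0⊕0⊕0⊕0⊕1⊕1⊕0⊕1⊕0⊕1⊕1⊕1⊕0⊕0⊕0 = 0
s16 (pos 16,17,18,19,20,21,22,23,24,25,26,27,28,29,30,31): 0⊕1⊕1⊕0⊕0⊕1⊕1⊕0⊕1⊕0⊕1⊕1⊕1⊕0⊕0⊕0 = 0
Syndrome s16…s1 = 00111 → error at position 7.
Flip position 7: 0110000000001100110011010111000 → 0110001000001100110011010111000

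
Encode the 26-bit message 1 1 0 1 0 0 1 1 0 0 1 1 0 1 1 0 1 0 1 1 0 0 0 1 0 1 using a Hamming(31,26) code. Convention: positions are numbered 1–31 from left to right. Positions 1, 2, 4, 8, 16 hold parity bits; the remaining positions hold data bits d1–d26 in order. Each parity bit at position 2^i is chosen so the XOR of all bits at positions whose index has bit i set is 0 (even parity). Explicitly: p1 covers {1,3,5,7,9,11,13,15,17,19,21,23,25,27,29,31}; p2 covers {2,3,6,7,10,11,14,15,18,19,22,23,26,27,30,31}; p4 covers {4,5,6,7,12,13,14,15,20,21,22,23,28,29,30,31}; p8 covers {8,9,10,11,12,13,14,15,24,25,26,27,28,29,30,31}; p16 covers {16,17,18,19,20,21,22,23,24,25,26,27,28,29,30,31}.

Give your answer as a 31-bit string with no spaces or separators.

0110101100110010101101011000101

Place data at non-parity positions: p1 p2 1 p4 1 0 1 p8 0 0 1 1 0 0 1 p16 1 0 1 1 0 1 0 1 1 0 0 0 1 0 1
p1 (pos 1,3,5,7,9,11,13,15,17,19,21,23,25,27,29,31): XOR of data positions = 1⊕1⊕1⊕0⊕1⊕0⊕1⊕1⊕1⊕0⊕0⊕1⊕0⊕1⊕1 = 0
p2 (pos 2,3,6,7,10,11,14,15,18,19,22,23,26,27,30,31): XOR of data positions = 1⊕0⊕1⊕0⊕1⊕0⊕1⊕0⊕1⊕1⊕0⊕0⊕0⊕0⊕1 = 1
p4 (pos 4,5,6,7,12,13,14,15,20,21,22,23,28,29,30,31): XOR of data positions = 1⊕0⊕1⊕1⊕0⊕0⊕1⊕1⊕0⊕1⊕0⊕0⊕1⊕0⊕1 = 0
p8 (pos 8,9,10,11,12,13,14,15,24,25,26,27,28,29,30,31): XOR of data positions = 0⊕0⊕1⊕1⊕0⊕0⊕1⊕1⊕1⊕0⊕0⊕0⊕1⊕0⊕1 = 1
p16 (pos 16,17,18,19,20,21,22,23,24,25,26,27,28,29,30,31): XOR of data positions = 1⊕0⊕1⊕1⊕0⊕1⊕0⊕1⊕1⊕0⊕0⊕0⊕1⊕0⊕1 = 0
Codeword: 0110101100110010101101011000101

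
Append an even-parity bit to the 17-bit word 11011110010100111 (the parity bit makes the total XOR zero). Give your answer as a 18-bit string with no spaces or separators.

110111100101001111

XOR of the 17 data bits: 1⊕1⊕0⊕1⊕1⊕1⊕1⊕0⊕0⊕1⊕0⊕1⊕0⊕0⊕1⊕1⊕1 = 1
Parity bit = 1 (so all 18 bits XOR to 0).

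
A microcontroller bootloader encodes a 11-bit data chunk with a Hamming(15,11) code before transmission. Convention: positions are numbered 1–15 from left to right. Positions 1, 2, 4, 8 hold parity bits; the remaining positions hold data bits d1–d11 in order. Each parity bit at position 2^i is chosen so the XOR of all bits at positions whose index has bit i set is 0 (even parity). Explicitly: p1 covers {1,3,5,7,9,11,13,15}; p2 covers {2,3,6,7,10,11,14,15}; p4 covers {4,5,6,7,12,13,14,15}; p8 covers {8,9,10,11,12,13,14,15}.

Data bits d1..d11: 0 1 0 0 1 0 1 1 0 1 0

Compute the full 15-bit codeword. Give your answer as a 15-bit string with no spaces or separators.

Place data at non-parity positions: p1 p2 0 p4 1 0 0 p8 1 0 1 1 0 1 0
p1 (pos 1,3,5,7,9,11,13,15): XOR of data positions = 0⊕1⊕0⊕1⊕1⊕0⊕0 = 1
p2 (pos 2,3,6,7,10,11,14,15): XOR of data positions = 0⊕0⊕0⊕0⊕1⊕1⊕0 = 0
p4 (pos 4,5,6,7,12,13,14,15): XOR of data positions = 1⊕0⊕0⊕1⊕0⊕1⊕0 = 1
p8 (pos 8,9,10,11,12,13,14,15): XOR of data positions = 1⊕0⊕1⊕1⊕0⊕1⊕0 = 0
Codeword: 100110001011010

100110001011010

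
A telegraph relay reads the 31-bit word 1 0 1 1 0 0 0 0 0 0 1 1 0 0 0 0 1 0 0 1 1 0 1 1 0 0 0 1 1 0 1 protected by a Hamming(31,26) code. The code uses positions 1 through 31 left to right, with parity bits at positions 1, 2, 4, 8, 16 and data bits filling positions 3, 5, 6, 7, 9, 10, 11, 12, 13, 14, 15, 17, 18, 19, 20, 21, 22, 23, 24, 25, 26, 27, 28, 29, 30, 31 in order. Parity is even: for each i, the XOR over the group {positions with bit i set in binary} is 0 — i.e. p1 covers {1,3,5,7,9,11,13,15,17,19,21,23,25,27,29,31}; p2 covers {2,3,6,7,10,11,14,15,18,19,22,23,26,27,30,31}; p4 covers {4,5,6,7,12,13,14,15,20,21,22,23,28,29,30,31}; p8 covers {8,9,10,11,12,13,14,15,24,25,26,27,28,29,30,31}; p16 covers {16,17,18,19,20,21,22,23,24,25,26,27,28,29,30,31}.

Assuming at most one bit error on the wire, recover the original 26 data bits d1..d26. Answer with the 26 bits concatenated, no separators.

10000011000100110110001101

s1 (pos 1,3,5,7,9,11,13,15,17,19,21,23,25,27,29,31): 1⊕1⊕0⊕0⊕0⊕1⊕0⊕0⊕1⊕0⊕1⊕1⊕0⊕0⊕1⊕1 = 0
s2 (pos 2,3,6,7,10,11,14,15,18,19,22,23,26,27,30,31): 0⊕1⊕0⊕0⊕0⊕1⊕0⊕0⊕0⊕0⊕0⊕1⊕0⊕0⊕0⊕1 = 0
s4 (pos 4,5,6,7,12,13,14,15,20,21,22,23,28,29,30,31): 1⊕0⊕0⊕0⊕1⊕0⊕0⊕0⊕1⊕1⊕0⊕1⊕1⊕1⊕0⊕1 = 0
s8 (pos 8,9,10,11,12,13,14,15,24,25,26,27,28,29,30,31): 0⊕0⊕0⊕1⊕1⊕0⊕0⊕0⊕1⊕0⊕0⊕0⊕1⊕1⊕0⊕1 = 0
s16 (pos 16,17,18,19,20,21,22,23,24,25,26,27,28,29,30,31): 0⊕1⊕0⊕0⊕1⊕1⊕0⊕1⊕1⊕0⊕0⊕0⊕1⊕1⊕0⊕1 = 0
Syndrome s16…s1 = 00000 → no error.
Read data bits from positions 3,5,6,7,9,10,11,12,13,14,15,17,18,19,20,21,22,23,24,25,26,27,28,29,30,31: 10000011000100110110001101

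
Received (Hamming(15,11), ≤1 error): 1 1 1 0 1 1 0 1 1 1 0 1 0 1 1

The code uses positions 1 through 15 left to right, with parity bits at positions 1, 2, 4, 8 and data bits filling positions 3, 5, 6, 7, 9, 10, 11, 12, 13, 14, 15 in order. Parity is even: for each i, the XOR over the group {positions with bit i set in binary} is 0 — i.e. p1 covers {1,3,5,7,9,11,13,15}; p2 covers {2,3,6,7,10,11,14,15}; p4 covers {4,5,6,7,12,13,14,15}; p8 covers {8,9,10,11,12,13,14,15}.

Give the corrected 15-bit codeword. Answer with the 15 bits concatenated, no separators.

s1 (pos 1,3,5,7,9,11,13,15): 1⊕1⊕1⊕0⊕1⊕0⊕0⊕1 = 1
s2 (pos 2,3,6,7,10,11,14,15): 1⊕1⊕1⊕0⊕1⊕0⊕1⊕1 = 0
s4 (pos 4,5,6,7,12,13,14,15): 0⊕1⊕1⊕0⊕1⊕0⊕1⊕1 = 1
s8 (pos 8,9,10,11,12,13,14,15): 1⊕1⊕1⊕0⊕1⊕0⊕1⊕1 = 0
Syndrome s8…s1 = 0101 → error at position 5.
Flip position 5: 111011011101011 → 111001011101011

111001011101011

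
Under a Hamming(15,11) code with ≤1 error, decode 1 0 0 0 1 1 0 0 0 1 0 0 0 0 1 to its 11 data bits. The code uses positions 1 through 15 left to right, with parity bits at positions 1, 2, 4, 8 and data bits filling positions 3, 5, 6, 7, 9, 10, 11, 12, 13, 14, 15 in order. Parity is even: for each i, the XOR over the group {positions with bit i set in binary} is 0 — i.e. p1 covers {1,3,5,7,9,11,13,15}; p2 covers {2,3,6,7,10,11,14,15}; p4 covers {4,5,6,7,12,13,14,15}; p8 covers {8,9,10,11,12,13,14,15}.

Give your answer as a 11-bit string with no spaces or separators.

01110100001

s1 (pos 1,3,5,7,9,11,13,15): 1⊕0⊕1⊕0⊕0⊕0⊕0⊕1 = 1
s2 (pos 2,3,6,7,10,11,14,15): 0⊕0⊕1⊕0⊕1⊕0⊕0⊕1 = 1
s4 (pos 4,5,6,7,12,13,14,15): 0⊕1⊕1⊕0⊕0⊕0⊕0⊕1 = 1
s8 (pos 8,9,10,11,12,13,14,15): 0⊕0⊕1⊕0⊕0⊕0⊕0⊕1 = 0
Syndrome s8…s1 = 0111 → error at position 7.
Flip position 7: 100011000100001 → 100011100100001
Read data bits from positions 3,5,6,7,9,10,11,12,13,14,15: 01110100001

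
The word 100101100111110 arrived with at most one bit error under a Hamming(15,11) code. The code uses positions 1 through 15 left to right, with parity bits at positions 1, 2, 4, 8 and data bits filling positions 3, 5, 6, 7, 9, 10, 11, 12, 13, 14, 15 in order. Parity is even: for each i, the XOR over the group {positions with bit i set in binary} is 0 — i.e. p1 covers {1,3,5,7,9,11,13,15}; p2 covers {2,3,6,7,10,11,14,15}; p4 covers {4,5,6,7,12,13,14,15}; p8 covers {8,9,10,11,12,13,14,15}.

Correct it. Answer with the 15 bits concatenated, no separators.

s1 (pos 1,3,5,7,9,11,13,15): 1⊕0⊕0⊕1⊕0⊕1⊕1⊕0 = 0
s2 (pos 2,3,6,7,10,11,14,15): 0⊕0⊕1⊕1⊕1⊕1⊕1⊕0 = 1
s4 (pos 4,5,6,7,12,13,14,15): 1⊕0⊕1⊕1⊕1⊕1⊕1⊕0 = 0
s8 (pos 8,9,10,11,12,13,14,15): 0⊕0⊕1⊕1⊕1⊕1⊕1⊕0 = 1
Syndrome s8…s1 = 1010 → error at position 10.
Flip position 10: 100101100111110 → 100101100011110

100101100011110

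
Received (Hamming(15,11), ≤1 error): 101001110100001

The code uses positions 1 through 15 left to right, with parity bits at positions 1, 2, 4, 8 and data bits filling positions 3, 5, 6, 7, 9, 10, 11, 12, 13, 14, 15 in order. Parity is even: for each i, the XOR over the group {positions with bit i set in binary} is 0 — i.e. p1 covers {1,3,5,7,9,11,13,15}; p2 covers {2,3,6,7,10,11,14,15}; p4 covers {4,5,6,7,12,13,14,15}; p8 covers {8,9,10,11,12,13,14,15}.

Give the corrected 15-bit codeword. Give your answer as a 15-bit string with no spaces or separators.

101001110100011

s1 (pos 1,3,5,7,9,11,13,15): 1⊕1⊕0⊕1⊕0⊕0⊕0⊕1 = 0
s2 (pos 2,3,6,7,10,11,14,15): 0⊕1⊕1⊕1⊕1⊕0⊕0⊕1 = 1
s4 (pos 4,5,6,7,12,13,14,15): 0⊕0⊕1⊕1⊕0⊕0⊕0⊕1 = 1
s8 (pos 8,9,10,11,12,13,14,15): 1⊕0⊕1⊕0⊕0⊕0⊕0⊕1 = 1
Syndrome s8…s1 = 1110 → error at position 14.
Flip position 14: 101001110100001 → 101001110100011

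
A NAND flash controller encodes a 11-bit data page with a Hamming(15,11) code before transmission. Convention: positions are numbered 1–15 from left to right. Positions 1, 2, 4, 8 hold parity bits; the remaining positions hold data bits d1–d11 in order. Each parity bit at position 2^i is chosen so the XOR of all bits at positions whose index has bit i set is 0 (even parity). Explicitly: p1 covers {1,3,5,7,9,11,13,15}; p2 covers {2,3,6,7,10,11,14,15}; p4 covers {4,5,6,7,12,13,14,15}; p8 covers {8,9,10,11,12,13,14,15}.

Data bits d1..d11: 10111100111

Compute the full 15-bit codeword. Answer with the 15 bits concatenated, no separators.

Place data at non-parity positions: p1 p2 1 p4 0 1 1 p8 1 1 0 0 1 1 1
p1 (pos 1,3,5,7,9,11,13,15): XOR of data positions = 1⊕0⊕1⊕1⊕0⊕1⊕1 = 1
p2 (pos 2,3,6,7,10,11,14,15): XOR of data positions = 1⊕1⊕1⊕1⊕0⊕1⊕1 = 0
p4 (pos 4,5,6,7,12,13,14,15): XOR of data positions = 0⊕1⊕1⊕0⊕1⊕1⊕1 = 1
p8 (pos 8,9,10,11,12,13,14,15): XOR of data positions = 1⊕1⊕0⊕0⊕1⊕1⊕1 = 1
Codeword: 101101111100111

101101111100111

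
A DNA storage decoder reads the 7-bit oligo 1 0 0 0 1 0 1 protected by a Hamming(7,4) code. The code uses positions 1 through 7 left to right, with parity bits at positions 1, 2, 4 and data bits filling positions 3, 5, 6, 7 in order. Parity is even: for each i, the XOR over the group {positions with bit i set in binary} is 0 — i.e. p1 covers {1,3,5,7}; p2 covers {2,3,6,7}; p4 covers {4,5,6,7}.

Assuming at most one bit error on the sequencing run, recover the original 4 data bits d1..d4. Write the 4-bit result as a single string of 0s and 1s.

s1 (pos 1,3,5,7): 1⊕0⊕1⊕1 = 1
s2 (pos 2,3,6,7): 0⊕0⊕0⊕1 = 1
s4 (pos 4,5,6,7): 0⊕1⊕0⊕1 = 0
Syndrome s4…s1 = 011 → error at position 3.
Flip position 3: 1000101 → 1010101
Read data bits from positions 3,5,6,7: 1101

1101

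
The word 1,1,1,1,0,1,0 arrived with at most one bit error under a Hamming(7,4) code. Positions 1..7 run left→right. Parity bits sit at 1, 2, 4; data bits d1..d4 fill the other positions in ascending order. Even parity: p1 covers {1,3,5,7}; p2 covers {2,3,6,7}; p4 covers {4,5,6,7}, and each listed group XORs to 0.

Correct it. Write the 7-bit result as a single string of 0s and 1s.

s1 (pos 1,3,5,7): 1⊕1⊕0⊕0 = 0
s2 (pos 2,3,6,7): 1⊕1⊕1⊕0 = 1
s4 (pos 4,5,6,7): 1⊕0⊕1⊕0 = 0
Syndrome s4…s1 = 010 → error at position 2.
Flip position 2: 1111010 → 1011010

1011010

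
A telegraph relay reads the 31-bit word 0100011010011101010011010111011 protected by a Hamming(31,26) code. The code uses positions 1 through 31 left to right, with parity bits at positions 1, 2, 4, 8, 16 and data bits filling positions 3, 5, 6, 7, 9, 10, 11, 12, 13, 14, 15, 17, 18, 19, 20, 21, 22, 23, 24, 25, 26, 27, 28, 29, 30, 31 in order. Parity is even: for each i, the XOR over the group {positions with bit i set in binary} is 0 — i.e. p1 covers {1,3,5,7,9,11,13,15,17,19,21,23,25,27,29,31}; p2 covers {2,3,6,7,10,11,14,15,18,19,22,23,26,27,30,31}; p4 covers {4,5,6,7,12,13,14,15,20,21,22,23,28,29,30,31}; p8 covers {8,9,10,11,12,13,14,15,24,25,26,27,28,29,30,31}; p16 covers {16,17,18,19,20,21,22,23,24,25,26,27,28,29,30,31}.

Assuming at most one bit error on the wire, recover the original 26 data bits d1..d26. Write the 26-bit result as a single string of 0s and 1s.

00111001110010011010111011

s1 (pos 1,3,5,7,9,11,13,15,17,19,21,23,25,27,29,31): 0⊕0⊕0⊕1⊕1⊕0⊕1⊕0⊕0⊕0⊕1⊕0⊕0⊕1⊕0⊕1 = 0
s2 (pos 2,3,6,7,10,11,14,15,18,19,22,23,26,27,30,31): 1⊕0⊕1⊕1⊕0⊕0⊕1⊕0⊕1⊕0⊕1⊕0⊕1⊕1⊕1⊕1 = 0
s4 (pos 4,5,6,7,12,13,14,15,20,21,22,23,28,29,30,31): 0⊕0⊕1⊕1⊕1⊕1⊕1⊕0⊕0⊕1⊕1⊕0⊕1⊕0⊕1⊕1 = 0
s8 (pos 8,9,10,11,12,13,14,15,24,25,26,27,28,29,30,31): 0⊕1⊕0⊕0⊕1⊕1⊕1⊕0⊕1⊕0⊕1⊕1⊕1⊕0⊕1⊕1 = 0
s16 (pos 16,17,18,19,20,21,22,23,24,25,26,27,28,29,30,31): 1⊕0⊕1⊕0⊕0⊕1⊕1⊕0⊕1⊕0⊕1⊕1⊕1⊕0⊕1⊕1 = 0
Syndrome s16…s1 = 00000 → no error.
Read data bits from positions 3,5,6,7,9,10,11,12,13,14,15,17,18,19,20,21,22,23,24,25,26,27,28,29,30,31: 00111001110010011010111011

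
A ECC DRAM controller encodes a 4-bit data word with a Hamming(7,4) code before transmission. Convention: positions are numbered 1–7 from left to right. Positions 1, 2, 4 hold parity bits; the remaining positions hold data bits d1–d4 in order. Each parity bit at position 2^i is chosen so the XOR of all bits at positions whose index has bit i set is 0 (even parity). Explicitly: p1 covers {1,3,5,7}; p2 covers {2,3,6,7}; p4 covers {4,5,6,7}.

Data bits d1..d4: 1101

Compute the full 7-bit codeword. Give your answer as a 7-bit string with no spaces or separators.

1010101

Place data at non-parity positions: p1 p2 1 p4 1 0 1
p1 (pos 1,3,5,7): XOR of data positions = 1⊕1⊕1 = 1
p2 (pos 2,3,6,7): XOR of data positions = 1⊕0⊕1 = 0
p4 (pos 4,5,6,7): XOR of data positions = 1⊕0⊕1 = 0
Codeword: 1010101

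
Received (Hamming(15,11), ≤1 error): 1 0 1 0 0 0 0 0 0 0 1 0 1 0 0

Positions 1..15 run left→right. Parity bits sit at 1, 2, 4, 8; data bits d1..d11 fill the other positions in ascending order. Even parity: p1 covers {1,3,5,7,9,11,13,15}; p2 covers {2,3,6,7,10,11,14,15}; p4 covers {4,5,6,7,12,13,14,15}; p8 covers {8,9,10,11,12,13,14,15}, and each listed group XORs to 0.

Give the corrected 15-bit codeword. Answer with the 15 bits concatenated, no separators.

101100000010100

s1 (pos 1,3,5,7,9,11,13,15): 1⊕1⊕0⊕0⊕0⊕1⊕1⊕0 = 0
s2 (pos 2,3,6,7,10,11,14,15): 0⊕1⊕0⊕0⊕0⊕1⊕0⊕0 = 0
s4 (pos 4,5,6,7,12,13,14,15): 0⊕0⊕0⊕0⊕0⊕1⊕0⊕0 = 1
s8 (pos 8,9,10,11,12,13,14,15): 0⊕0⊕0⊕1⊕0⊕1⊕0⊕0 = 0
Syndrome s8…s1 = 0100 → error at position 4.
Flip position 4: 101000000010100 → 101100000010100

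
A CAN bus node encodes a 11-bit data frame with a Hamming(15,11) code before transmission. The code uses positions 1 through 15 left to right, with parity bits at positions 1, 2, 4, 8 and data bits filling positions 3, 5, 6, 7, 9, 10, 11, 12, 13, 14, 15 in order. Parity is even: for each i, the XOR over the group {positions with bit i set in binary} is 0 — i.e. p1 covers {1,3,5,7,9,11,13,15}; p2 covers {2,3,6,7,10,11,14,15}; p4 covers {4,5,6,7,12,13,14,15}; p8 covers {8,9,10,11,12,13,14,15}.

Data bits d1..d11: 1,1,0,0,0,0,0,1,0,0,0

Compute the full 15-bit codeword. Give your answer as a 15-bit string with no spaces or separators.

Place data at non-parity positions: p1 p2 1 p4 1 0 0 p8 0 0 0 1 0 0 0
p1 (pos 1,3,5,7,9,11,13,15): XOR of data positions = 1⊕1⊕0⊕0⊕0⊕0⊕0 = 0
p2 (pos 2,3,6,7,10,11,14,15): XOR of data positions = 1⊕0⊕0⊕0⊕0⊕0⊕0 = 1
p4 (pos 4,5,6,7,12,13,14,15): XOR of data positions = 1⊕0⊕0⊕1⊕0⊕0⊕0 = 0
p8 (pos 8,9,10,11,12,13,14,15): XOR of data positions = 0⊕0⊕0⊕1⊕0⊕0⊕0 = 1
Codeword: 011010010001000

011010010001000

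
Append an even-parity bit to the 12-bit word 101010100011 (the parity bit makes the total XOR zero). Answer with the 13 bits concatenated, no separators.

XOR of the 12 data bits: 1⊕0⊕1⊕0⊕1⊕0⊕1⊕0⊕0⊕0⊕1⊕1 = 0
Parity bit = 0 (so all 13 bits XOR to 0).

1010101000110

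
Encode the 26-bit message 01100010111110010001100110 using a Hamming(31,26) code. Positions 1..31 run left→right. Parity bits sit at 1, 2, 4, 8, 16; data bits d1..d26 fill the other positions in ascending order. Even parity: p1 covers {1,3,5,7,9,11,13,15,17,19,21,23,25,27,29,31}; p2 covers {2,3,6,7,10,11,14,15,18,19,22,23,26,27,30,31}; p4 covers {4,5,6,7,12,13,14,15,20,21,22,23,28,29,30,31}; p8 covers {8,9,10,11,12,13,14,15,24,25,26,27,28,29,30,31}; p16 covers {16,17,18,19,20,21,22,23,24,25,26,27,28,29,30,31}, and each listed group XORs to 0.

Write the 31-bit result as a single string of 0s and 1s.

Place data at non-parity positions: p1 p2 0 p4 1 1 0 p8 0 0 1 0 1 1 1 p16 1 1 0 0 1 0 0 0 1 1 0 0 1 1 0
p1 (pos 1,3,5,7,9,11,13,15,17,19,21,23,25,27,29,31): XOR of data positions = 0⊕1⊕0⊕0⊕1⊕1⊕1⊕1⊕0⊕1⊕0⊕1⊕0⊕1⊕0 = 0
p2 (pos 2,3,6,7,10,11,14,15,18,19,22,23,26,27,30,31): XOR of data positions = 0⊕1⊕0⊕0⊕1⊕1⊕1⊕1⊕0⊕0⊕0⊕1⊕0⊕1⊕0 = 1
p4 (pos 4,5,6,7,12,13,14,15,20,21,22,23,28,29,30,31): XOR of data positions = 1⊕1⊕0⊕0⊕1⊕1⊕1⊕0⊕1⊕0⊕0⊕0⊕1⊕1⊕0 = 0
p8 (pos 8,9,10,11,12,13,14,15,24,25,26,27,28,29,30,31): XOR of data positions = 0⊕0⊕1⊕0⊕1⊕1⊕1⊕0⊕1⊕1⊕0⊕0⊕1⊕1⊕0 = 0
p16 (pos 16,17,18,19,20,21,22,23,24,25,26,27,28,29,30,31): XOR of data positions = 1⊕1⊕0⊕0⊕1⊕0⊕0⊕0⊕1⊕1⊕0⊕0⊕1⊕1⊕0 = 1
Codeword: 0100110000101111110010001100110

0100110000101111110010001100110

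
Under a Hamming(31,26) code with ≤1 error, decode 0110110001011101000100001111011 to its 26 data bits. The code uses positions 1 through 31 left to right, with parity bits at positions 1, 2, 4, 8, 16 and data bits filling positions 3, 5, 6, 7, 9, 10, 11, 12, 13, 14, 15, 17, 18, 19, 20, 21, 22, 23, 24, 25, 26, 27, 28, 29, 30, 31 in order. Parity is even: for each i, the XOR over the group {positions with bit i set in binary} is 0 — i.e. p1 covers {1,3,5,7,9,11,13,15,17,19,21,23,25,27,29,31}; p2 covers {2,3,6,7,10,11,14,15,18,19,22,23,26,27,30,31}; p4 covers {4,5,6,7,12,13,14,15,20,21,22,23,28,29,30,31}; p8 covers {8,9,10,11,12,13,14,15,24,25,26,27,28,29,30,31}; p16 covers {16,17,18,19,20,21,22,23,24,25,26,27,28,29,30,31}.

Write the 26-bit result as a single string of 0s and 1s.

11000101110000100001111011

s1 (pos 1,3,5,7,9,11,13,15,17,19,21,23,25,27,29,31): 0⊕1⊕1⊕0⊕0⊕0⊕1⊕0⊕0⊕0⊕0⊕0⊕1⊕1⊕0⊕1 = 0
s2 (pos 2,3,6,7,10,11,14,15,18,19,22,23,26,27,30,31): 1⊕1⊕1⊕0⊕1⊕0⊕1⊕0⊕0⊕0⊕0⊕0⊕1⊕1⊕1⊕1 = 1
s4 (pos 4,5,6,7,12,13,14,15,20,21,22,23,28,29,30,31): 0⊕1⊕1⊕0⊕1⊕1⊕1⊕0⊕1⊕0⊕0⊕0⊕1⊕0⊕1⊕1 = 1
s8 (pos 8,9,10,11,12,13,14,15,24,25,26,27,28,29,30,31): 0⊕0⊕1⊕0⊕1⊕1⊕1⊕0⊕0⊕1⊕1⊕1⊕1⊕0⊕1⊕1 = 0
s16 (pos 16,17,18,19,20,21,22,23,24,25,26,27,28,29,30,31): 1⊕0⊕0⊕0⊕1⊕0⊕0⊕0⊕0⊕1⊕1⊕1⊕1⊕0⊕1⊕1 = 0
Syndrome s16…s1 = 00110 → error at position 6.
Flip position 6: 0110110001011101000100001111011 → 0110100001011101000100001111011
Read data bits from positions 3,5,6,7,9,10,11,12,13,14,15,17,18,19,20,21,22,23,24,25,26,27,28,29,30,31: 11000101110000100001111011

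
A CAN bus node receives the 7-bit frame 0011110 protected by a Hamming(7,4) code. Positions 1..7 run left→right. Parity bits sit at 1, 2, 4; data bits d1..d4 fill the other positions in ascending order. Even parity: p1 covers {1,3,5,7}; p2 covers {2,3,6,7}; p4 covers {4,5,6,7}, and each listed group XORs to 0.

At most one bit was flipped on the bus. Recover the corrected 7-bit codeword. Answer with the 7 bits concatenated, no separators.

s1 (pos 1,3,5,7): 0⊕1⊕1⊕0 = 0
s2 (pos 2,3,6,7): 0⊕1⊕1⊕0 = 0
s4 (pos 4,5,6,7): 1⊕1⊕1⊕0 = 1
Syndrome s4…s1 = 100 → error at position 4.
Flip position 4: 0011110 → 0010110

0010110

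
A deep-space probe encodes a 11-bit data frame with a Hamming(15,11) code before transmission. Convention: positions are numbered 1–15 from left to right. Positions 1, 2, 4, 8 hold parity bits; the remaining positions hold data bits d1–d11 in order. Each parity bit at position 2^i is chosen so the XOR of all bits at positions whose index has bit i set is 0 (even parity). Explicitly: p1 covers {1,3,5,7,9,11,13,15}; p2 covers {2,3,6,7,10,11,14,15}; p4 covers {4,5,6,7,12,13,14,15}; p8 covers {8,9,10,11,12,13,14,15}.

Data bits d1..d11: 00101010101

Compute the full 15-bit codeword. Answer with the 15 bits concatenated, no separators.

010101001010101

Place data at non-parity positions: p1 p2 0 p4 0 1 0 p8 1 0 1 0 1 0 1
p1 (pos 1,3,5,7,9,11,13,15): XOR of data positions = 0⊕0⊕0⊕1⊕1⊕1⊕1 = 0
p2 (pos 2,3,6,7,10,11,14,15): XOR of data positions = 0⊕1⊕0⊕0⊕1⊕0⊕1 = 1
p4 (pos 4,5,6,7,12,13,14,15): XOR of data positions = 0⊕1⊕0⊕0⊕1⊕0⊕1 = 1
p8 (pos 8,9,10,11,12,13,14,15): XOR of data positions = 1⊕0⊕1⊕0⊕1⊕0⊕1 = 0
Codeword: 010101001010101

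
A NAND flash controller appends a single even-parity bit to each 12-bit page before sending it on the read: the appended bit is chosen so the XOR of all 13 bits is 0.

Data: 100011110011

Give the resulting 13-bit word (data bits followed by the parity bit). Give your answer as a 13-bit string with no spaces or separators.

1000111100111

XOR of the 12 data bits: 1⊕0⊕0⊕0⊕1⊕1⊕1⊕1⊕0⊕0⊕1⊕1 = 1
Parity bit = 1 (so all 13 bits XOR to 0).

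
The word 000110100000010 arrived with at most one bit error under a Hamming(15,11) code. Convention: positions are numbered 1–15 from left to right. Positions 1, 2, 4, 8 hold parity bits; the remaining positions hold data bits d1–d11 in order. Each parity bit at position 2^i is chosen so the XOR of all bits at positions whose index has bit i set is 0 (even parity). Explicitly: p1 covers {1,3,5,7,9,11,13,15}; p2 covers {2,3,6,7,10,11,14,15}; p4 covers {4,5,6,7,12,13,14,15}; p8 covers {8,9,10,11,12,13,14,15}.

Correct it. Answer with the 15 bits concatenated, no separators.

s1 (pos 1,3,5,7,9,11,13,15): 0⊕0⊕1⊕1⊕0⊕0⊕0⊕0 = 0
s2 (pos 2,3,6,7,10,11,14,15): 0⊕0⊕0⊕1⊕0⊕0⊕1⊕0 = 0
s4 (pos 4,5,6,7,12,13,14,15): 1⊕1⊕0⊕1⊕0⊕0⊕1⊕0 = 0
s8 (pos 8,9,10,11,12,13,14,15): 0⊕0⊕0⊕0⊕0⊕0⊕1⊕0 = 1
Syndrome s8…s1 = 1000 → error at position 8.
Flip position 8: 000110100000010 → 000110110000010

000110110000010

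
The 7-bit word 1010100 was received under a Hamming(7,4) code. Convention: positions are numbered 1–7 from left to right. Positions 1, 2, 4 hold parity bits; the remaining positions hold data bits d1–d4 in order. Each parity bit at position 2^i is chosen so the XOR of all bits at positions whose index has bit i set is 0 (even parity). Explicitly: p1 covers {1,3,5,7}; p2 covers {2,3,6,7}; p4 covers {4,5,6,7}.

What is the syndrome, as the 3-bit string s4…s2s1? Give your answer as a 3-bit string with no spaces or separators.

111

s1 (pos 1,3,5,7): 1⊕1⊕1⊕0 = 1
s2 (pos 2,3,6,7): 0⊕1⊕0⊕0 = 1
s4 (pos 4,5,6,7): 0⊕1⊕0⊕0 = 1
Syndrome s4…s1 = 111 → error at position 7.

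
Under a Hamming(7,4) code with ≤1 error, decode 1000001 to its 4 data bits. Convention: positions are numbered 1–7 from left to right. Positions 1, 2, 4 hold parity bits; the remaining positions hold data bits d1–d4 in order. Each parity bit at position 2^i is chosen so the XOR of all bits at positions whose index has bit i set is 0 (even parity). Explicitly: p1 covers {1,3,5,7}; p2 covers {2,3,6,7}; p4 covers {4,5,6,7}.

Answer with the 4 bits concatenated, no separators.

s1 (pos 1,3,5,7): 1⊕0⊕0⊕1 = 0
s2 (pos 2,3,6,7): 0⊕0⊕0⊕1 = 1
s4 (pos 4,5,6,7): 0⊕0⊕0⊕1 = 1
Syndrome s4…s1 = 110 → error at position 6.
Flip position 6: 1000001 → 1000011
Read data bits from positions 3,5,6,7: 0011

0011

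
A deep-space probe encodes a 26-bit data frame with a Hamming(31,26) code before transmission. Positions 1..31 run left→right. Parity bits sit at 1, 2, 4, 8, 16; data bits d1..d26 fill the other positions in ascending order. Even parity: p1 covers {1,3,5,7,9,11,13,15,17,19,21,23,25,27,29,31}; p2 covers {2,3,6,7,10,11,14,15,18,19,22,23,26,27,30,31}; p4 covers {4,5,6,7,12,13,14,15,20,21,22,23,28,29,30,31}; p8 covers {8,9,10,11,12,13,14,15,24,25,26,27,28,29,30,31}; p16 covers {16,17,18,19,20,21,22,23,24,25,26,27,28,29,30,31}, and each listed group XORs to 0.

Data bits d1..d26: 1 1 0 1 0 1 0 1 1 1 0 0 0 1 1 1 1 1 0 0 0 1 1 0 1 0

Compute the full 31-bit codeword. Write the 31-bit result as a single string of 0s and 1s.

0111101101011100001111100011010

Place data at non-parity positions: p1 p2 1 p4 1 0 1 p8 0 1 0 1 1 1 0 p16 0 0 1 1 1 1 1 0 0 0 1 1 0 1 0
p1 (pos 1,3,5,7,9,11,13,15,17,19,21,23,25,27,29,31): XOR of data positions = 1⊕1⊕1⊕0⊕0⊕1⊕0⊕0⊕1⊕1⊕1⊕0⊕1⊕0⊕0 = 0
p2 (pos 2,3,6,7,10,11,14,15,18,19,22,23,26,27,30,31): XOR of data positions = 1⊕0⊕1⊕1⊕0⊕1⊕0⊕0⊕1⊕1⊕1⊕0⊕1⊕1⊕0 = 1
p4 (pos 4,5,6,7,12,13,14,15,20,21,22,23,28,29,30,31): XOR of data positions = 1⊕0⊕1⊕1⊕1⊕1⊕0⊕1⊕1⊕1⊕1⊕1⊕0⊕1⊕0 = 1
p8 (pos 8,9,10,11,12,13,14,15,24,25,26,27,28,29,30,31): XOR of data positions = 0⊕1⊕0⊕1⊕1⊕1⊕0⊕0⊕0⊕0⊕1⊕1⊕0⊕1⊕0 = 1
p16 (pos 16,17,18,19,20,21,22,23,24,25,26,27,28,29,30,31): XOR of data positions = 0⊕0⊕1⊕1⊕1⊕1⊕1⊕0⊕0⊕0⊕1⊕1⊕0⊕1⊕0 = 0
Codeword: 0111101101011100001111100011010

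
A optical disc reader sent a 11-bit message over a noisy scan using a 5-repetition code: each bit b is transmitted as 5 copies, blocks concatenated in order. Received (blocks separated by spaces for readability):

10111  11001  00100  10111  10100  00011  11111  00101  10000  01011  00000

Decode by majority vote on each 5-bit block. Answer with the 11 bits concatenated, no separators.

11010010010

Block 1 (10111): 4 ones → 1
Block 2 (11001): 3 ones → 1
Block 3 (00100): 1 one → 0
Block 4 (10111): 4 ones → 1
Block 5 (10100): 2 ones → 0
Block 6 (00011): 2 ones → 0
Block 7 (11111): 5 ones → 1
Block 8 (00101): 2 ones → 0
Block 9 (10000): 1 one → 0
Block 10 (01011): 3 ones → 1
Block 11 (00000): 0 ones → 0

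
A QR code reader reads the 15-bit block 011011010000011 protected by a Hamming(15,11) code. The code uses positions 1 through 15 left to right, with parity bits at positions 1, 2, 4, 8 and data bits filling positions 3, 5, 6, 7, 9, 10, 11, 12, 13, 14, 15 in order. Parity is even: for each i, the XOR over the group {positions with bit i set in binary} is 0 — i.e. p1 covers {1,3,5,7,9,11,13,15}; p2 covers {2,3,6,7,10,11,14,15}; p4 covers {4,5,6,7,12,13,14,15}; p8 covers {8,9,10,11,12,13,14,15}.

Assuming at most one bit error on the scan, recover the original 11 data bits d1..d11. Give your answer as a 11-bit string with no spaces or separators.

11100010011

s1 (pos 1,3,5,7,9,11,13,15): 0⊕1⊕1⊕0⊕0⊕0⊕0⊕1 = 1
s2 (pos 2,3,6,7,10,11,14,15): 1⊕1⊕1⊕0⊕0⊕0⊕1⊕1 = 1
s4 (pos 4,5,6,7,12,13,14,15): 0⊕1⊕1⊕0⊕0⊕0⊕1⊕1 = 0
s8 (pos 8,9,10,11,12,13,14,15): 1⊕0⊕0⊕0⊕0⊕0⊕1⊕1 = 1
Syndrome s8…s1 = 1011 → error at position 11.
Flip position 11: 011011010000011 → 011011010010011
Read data bits from positions 3,5,6,7,9,10,11,12,13,14,15: 11100010011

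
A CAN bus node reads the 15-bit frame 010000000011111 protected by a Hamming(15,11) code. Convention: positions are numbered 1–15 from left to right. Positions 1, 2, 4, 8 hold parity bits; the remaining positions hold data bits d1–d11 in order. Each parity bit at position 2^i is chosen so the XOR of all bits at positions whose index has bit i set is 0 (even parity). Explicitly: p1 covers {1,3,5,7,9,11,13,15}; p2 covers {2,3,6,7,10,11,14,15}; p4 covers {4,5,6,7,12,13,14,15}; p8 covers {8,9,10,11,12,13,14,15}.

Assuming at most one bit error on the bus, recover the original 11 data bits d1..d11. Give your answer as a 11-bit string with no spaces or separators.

00001011111

s1 (pos 1,3,5,7,9,11,13,15): 0⊕0⊕0⊕0⊕0⊕1⊕1⊕1 = 1
s2 (pos 2,3,6,7,10,11,14,15): 1⊕0⊕0⊕0⊕0⊕1⊕1⊕1 = 0
s4 (pos 4,5,6,7,12,13,14,15): 0⊕0⊕0⊕0⊕1⊕1⊕1⊕1 = 0
s8 (pos 8,9,10,11,12,13,14,15): 0⊕0⊕0⊕1⊕1⊕1⊕1⊕1 = 1
Syndrome s8…s1 = 1001 → error at position 9.
Flip position 9: 010000000011111 → 010000001011111
Read data bits from positions 3,5,6,7,9,10,11,12,13,14,15: 00001011111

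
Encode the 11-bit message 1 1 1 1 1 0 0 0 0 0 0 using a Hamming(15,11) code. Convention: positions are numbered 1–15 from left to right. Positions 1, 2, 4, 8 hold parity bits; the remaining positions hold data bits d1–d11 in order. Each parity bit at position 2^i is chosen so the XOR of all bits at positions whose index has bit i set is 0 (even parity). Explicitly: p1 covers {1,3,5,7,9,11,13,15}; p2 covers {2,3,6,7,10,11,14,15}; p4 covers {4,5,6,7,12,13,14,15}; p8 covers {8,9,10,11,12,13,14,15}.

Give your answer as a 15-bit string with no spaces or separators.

011111111000000

Place data at non-parity positions: p1 p2 1 p4 1 1 1 p8 1 0 0 0 0 0 0
p1 (pos 1,3,5,7,9,11,13,15): XOR of data positions = 1⊕1⊕1⊕1⊕0⊕0⊕0 = 0
p2 (pos 2,3,6,7,10,11,14,15): XOR of data positions = 1⊕1⊕1⊕0⊕0⊕0⊕0 = 1
p4 (pos 4,5,6,7,12,13,14,15): XOR of data positions = 1⊕1⊕1⊕0⊕0⊕0⊕0 = 1
p8 (pos 8,9,10,11,12,13,14,15): XOR of data positions = 1⊕0⊕0⊕0⊕0⊕0⊕0 = 1
Codeword: 011111111000000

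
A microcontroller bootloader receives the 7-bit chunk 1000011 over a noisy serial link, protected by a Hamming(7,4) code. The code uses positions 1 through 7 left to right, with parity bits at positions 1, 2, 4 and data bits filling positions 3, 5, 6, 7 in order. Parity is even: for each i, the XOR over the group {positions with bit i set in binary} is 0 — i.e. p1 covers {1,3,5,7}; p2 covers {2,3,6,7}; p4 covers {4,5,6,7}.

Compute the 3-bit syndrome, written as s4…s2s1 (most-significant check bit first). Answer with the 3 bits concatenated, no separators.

000

s1 (pos 1,3,5,7): 1⊕0⊕0⊕1 = 0
s2 (pos 2,3,6,7): 0⊕0⊕1⊕1 = 0
s4 (pos 4,5,6,7): 0⊕0⊕1⊕1 = 0
Syndrome s4…s1 = 000 → no error.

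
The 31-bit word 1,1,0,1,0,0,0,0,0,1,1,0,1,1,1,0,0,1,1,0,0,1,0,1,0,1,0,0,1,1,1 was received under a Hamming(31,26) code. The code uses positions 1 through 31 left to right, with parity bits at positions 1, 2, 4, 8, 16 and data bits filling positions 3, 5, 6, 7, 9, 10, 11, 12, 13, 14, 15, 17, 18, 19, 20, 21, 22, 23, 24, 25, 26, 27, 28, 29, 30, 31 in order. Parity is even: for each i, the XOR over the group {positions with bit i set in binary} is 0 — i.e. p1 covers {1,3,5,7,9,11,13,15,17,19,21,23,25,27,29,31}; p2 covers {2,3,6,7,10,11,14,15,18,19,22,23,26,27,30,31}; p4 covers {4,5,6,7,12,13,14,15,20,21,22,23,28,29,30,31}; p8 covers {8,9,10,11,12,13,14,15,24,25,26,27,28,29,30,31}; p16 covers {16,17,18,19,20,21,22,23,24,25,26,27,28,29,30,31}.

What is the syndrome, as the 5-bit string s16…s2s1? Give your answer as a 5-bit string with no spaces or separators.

s1 (pos 1,3,5,7,9,11,13,15,17,19,21,23,25,27,29,31): 1⊕0⊕0⊕0⊕0⊕1⊕1⊕1⊕0⊕1⊕0⊕0⊕0⊕0⊕1⊕1 = 1
s2 (pos 2,3,6,7,10,11,14,15,18,19,22,23,26,27,30,31): 1⊕0⊕0⊕0⊕1⊕1⊕1⊕1⊕1⊕1⊕1⊕0⊕1⊕0⊕1⊕1 = 1
s4 (pos 4,5,6,7,12,13,14,15,20,21,22,23,28,29,30,31): 1⊕0⊕0⊕0⊕0⊕1⊕1⊕1⊕0⊕0⊕1⊕0⊕0⊕1⊕1⊕1 = 0
s8 (pos 8,9,10,11,12,13,14,15,24,25,26,27,28,29,30,31): 0⊕0⊕1⊕1⊕0⊕1⊕1⊕1⊕1⊕0⊕1⊕0⊕0⊕1⊕1⊕1 = 0
s16 (pos 16,17,18,19,20,21,22,23,24,25,26,27,28,29,30,31): 0⊕0⊕1⊕1⊕0⊕0⊕1⊕0⊕1⊕0⊕1⊕0⊕0⊕1⊕1⊕1 = 0
Syndrome s16…s1 = 00011 → error at position 3.

00011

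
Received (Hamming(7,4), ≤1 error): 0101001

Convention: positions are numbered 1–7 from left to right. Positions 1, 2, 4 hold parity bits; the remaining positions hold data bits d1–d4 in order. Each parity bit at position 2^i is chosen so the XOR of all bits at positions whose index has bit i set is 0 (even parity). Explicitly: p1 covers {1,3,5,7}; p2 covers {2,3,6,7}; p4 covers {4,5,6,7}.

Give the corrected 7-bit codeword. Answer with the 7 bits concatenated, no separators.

s1 (pos 1,3,5,7): 0⊕0⊕0⊕1 = 1
s2 (pos 2,3,6,7): 1⊕0⊕0⊕1 = 0
s4 (pos 4,5,6,7): 1⊕0⊕0⊕1 = 0
Syndrome s4…s1 = 001 → error at position 1.
Flip position 1: 0101001 → 1101001

1101001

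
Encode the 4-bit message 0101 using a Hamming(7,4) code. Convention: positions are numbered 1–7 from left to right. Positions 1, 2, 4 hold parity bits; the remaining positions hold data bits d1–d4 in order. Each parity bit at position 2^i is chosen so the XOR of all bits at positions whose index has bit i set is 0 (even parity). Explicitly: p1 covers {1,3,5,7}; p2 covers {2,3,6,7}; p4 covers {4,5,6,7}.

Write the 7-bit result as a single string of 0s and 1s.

0100101

Place data at non-parity positions: p1 p2 0 p4 1 0 1
p1 (pos 1,3,5,7): XOR of data positions = 0⊕1⊕1 = 0
p2 (pos 2,3,6,7): XOR of data positions = 0⊕0⊕1 = 1
p4 (pos 4,5,6,7): XOR of data positions = 1⊕0⊕1 = 0
Codeword: 0100101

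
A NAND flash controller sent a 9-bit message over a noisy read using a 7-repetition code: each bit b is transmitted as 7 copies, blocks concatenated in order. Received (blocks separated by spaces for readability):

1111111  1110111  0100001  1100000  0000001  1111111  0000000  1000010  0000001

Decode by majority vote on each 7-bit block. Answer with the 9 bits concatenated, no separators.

110001000

Block 1 (1111111): 7 ones → 1
Block 2 (1110111): 6 ones → 1
Block 3 (0100001): 2 ones → 0
Block 4 (1100000): 2 ones → 0
Block 5 (0000001): 1 one → 0
Block 6 (1111111): 7 ones → 1
Block 7 (0000000): 0 ones → 0
Block 8 (1000010): 2 ones → 0
Block 9 (0000001): 1 one → 0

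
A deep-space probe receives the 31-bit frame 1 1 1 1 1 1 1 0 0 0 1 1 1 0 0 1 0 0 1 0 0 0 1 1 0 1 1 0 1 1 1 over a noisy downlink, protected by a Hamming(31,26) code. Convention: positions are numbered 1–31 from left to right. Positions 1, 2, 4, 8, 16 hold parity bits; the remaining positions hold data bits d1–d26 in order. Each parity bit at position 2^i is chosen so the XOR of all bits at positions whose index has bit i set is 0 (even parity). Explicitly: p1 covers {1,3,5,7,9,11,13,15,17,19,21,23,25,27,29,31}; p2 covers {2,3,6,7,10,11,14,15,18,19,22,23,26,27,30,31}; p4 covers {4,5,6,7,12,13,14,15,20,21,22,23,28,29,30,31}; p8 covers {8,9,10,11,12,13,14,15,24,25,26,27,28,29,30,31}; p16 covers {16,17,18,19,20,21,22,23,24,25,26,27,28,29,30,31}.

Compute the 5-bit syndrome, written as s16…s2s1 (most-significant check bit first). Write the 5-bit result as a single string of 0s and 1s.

11011

s1 (pos 1,3,5,7,9,11,13,15,17,19,21,23,25,27,29,31): 1⊕1⊕1⊕1⊕0⊕1⊕1⊕0⊕0⊕1⊕0⊕1⊕0⊕1⊕1⊕1 = 1
s2 (pos 2,3,6,7,10,11,14,15,18,19,22,23,26,27,30,31): 1⊕1⊕1⊕1⊕0⊕1⊕0⊕0⊕0⊕1⊕0⊕1⊕1⊕1⊕1⊕1 = 1
s4 (pos 4,5,6,7,12,13,14,15,20,21,22,23,28,29,30,31): 1⊕1⊕1⊕1⊕1⊕1⊕0⊕0⊕0⊕0⊕0⊕1⊕0⊕1⊕1⊕1 = 0
s8 (pos 8,9,10,11,12,13,14,15,24,25,26,27,28,29,30,31): 0⊕0⊕0⊕1⊕1⊕1⊕0⊕0⊕1⊕0⊕1⊕1⊕0⊕1⊕1⊕1 = 1
s16 (pos 16,17,18,19,20,21,22,23,24,25,26,27,28,29,30,31): 1⊕0⊕0⊕1⊕0⊕0⊕0⊕1⊕1⊕0⊕1⊕1⊕0⊕1⊕1⊕1 = 1
Syndrome s16…s1 = 11011 → error at position 27.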